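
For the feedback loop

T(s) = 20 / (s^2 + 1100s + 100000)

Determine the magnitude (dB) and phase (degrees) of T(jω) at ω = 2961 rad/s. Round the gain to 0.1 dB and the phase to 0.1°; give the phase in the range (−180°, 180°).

Substitute s = j2961:
Numerator: 20 = 20 + j0
Denominator: (j2961)^2 + 1100(j2961) + 100000 = -8667521 + j3257100
|N| = √(20² + 0²) ≈ 20, ∠N ≈ 0.00°
|D| = √(8667521² + 3257100²) ≈ 9.2593e+06, ∠D ≈ 159.40°
|T| = 20 / 9.2593e+06 ≈ 2.16e-06
Gain = 20 log₁₀(2.16e-06) ≈ -113.31 dB
∠T = 0.00° − 159.40° = -159.40°

-113.3 dB, -159.4°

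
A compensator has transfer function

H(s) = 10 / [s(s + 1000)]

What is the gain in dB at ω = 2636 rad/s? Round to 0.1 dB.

-117.4 dB

At s = jω = j2636:
pole (s+1000): 1000 + j2636 → |·| = √(1000²+2636²) = √7948496 ≈ 2819.3, ∠ = arctan(2636/1000) ≈ 69.23°
pole at origin: |s| = 2636, ∠ = 90.00° (in denominator)
|H| = 10 / 7.4317e+06 ≈ 1.3456e-06
Gain = 20 log₁₀(1.3456e-06) ≈ -117.42 dB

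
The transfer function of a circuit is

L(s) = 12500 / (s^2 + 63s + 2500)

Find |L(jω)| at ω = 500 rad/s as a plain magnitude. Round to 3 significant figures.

0.0501

At s = jω = j500:
quadratic: (j500)² + 63·j500 + 2500 = -247500 + j31500 → |·| ≈ 2.495e+05, ∠ ≈ 172.75°
|L| = 12500 / 2.495e+05 ≈ 0.0501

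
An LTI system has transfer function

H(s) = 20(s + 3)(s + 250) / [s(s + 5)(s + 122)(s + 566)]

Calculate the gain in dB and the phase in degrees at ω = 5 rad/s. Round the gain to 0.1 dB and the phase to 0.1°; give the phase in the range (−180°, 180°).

At s = jω = j5:
zero (s+3): 3 + j5 → |·| = √(3²+5²) = √34 ≈ 5.831, ∠ = arctan(5/3) ≈ 59.04°
zero (s+250): 250 + j5 → |·| = √(250²+5²) = √62525 ≈ 250.05, ∠ = arctan(5/250) ≈ 1.15°
pole (s+5): 5 + j5 → |·| = √(5²+5²) = √50 ≈ 7.0711, ∠ = arctan(5/5) ≈ 45.00°
pole (s+122): 122 + j5 → |·| = √(122²+5²) = √14909 ≈ 122.1, ∠ = arctan(5/122) ≈ 2.35°
pole (s+566): 566 + j5 → |·| = √(566²+5²) = √320381 ≈ 566.02, ∠ = arctan(5/566) ≈ 0.51°
pole at origin: |s| = 5, ∠ = 90.00° (in denominator)
|H| = 20 · 1458 / 2.4435e+06 ≈ 0.011934
Gain = 20 log₁₀(0.011934) ≈ -38.46 dB
∠H = 60.19° − 137.86° = -77.67°

-38.5 dB, -77.7°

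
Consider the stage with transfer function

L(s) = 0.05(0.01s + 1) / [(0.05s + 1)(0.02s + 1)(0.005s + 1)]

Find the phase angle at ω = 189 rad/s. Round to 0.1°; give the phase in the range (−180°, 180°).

At ω = 189 rad/s:
zero (1 + j189·0.01) = 1 + j1.89 → |·| ≈ 2.1382, ∠ ≈ 62.12°
pole (1 + j189·0.05) = 1 + j9.45 → |·| ≈ 9.5028, ∠ ≈ 83.96°
pole (1 + j189·0.02) = 1 + j3.78 → |·| ≈ 3.91, ∠ ≈ 75.18°
pole (1 + j189·0.005) = 1 + j0.945 → |·| ≈ 1.3759, ∠ ≈ 43.38°
∠L = (62.12°) − (83.96° + 75.18° + 43.38°) = -140.40°

-140.4°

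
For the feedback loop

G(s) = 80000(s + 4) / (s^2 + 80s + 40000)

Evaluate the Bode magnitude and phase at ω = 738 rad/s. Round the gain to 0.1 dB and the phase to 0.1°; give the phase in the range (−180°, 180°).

At s = jω = j738:
zero (s+4): 4 + j738 → |·| = √(4²+738²) = √544660 ≈ 738.01, ∠ = arctan(738/4) ≈ 89.69°
quadratic: (j738)² + 80·j738 + 40000 = -504644 + j59040 → |·| ≈ 5.0809e+05, ∠ ≈ 173.33°
|G| = 80000 · 738.01 / 5.0809e+05 ≈ 116.2
Gain = 20 log₁₀(116.2) ≈ 41.30 dB
∠G = 89.69° − 173.33° = -83.64°

41.3 dB, -83.6°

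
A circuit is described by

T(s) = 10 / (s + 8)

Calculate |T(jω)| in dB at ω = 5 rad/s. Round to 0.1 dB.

0.5 dB

At s = jω = j5:
pole (s+8): 8 + j5 → |·| = √(8²+5²) = √89 ≈ 9.434, ∠ = arctan(5/8) ≈ 32.01°
|T| = 10 / 9.434 ≈ 1.06
Gain = 20 log₁₀(1.06) ≈ 0.51 dB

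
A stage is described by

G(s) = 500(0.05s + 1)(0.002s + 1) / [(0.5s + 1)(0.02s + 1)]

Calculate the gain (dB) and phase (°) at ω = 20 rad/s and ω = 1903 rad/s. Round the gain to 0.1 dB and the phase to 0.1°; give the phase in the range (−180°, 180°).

At ω = 20 rad/s:
zero (1 + j20·0.05) = 1 + j1 → |·| ≈ 1.4142, ∠ ≈ 45.00°
zero (1 + j20·0.002) = 1 + j0.04 → |·| ≈ 1.0008, ∠ ≈ 2.29°
pole (1 + j20·0.5) = 1 + j10 → |·| ≈ 10.05, ∠ ≈ 84.29°
pole (1 + j20·0.02) = 1 + j0.4 → |·| ≈ 1.077, ∠ ≈ 21.80°
|G| = 500 · 1.4142 · 1.0008 / (10.05 · 1.077) ≈ 65.38
Gain = 20 log₁₀(65.38) ≈ 36.31 dB
∠G = (45.00° + 2.29°) − (84.29° + 21.80°) = -58.80°

At ω = 1903 rad/s:
zero (1 + j1903·0.05) = 1 + j95.15 → |·| ≈ 95.155, ∠ ≈ 89.40°
zero (1 + j1903·0.002) = 1 + j3.806 → |·| ≈ 3.9352, ∠ ≈ 75.28°
pole (1 + j1903·0.5) = 1 + j951.5 → |·| ≈ 951.5, ∠ ≈ 89.94°
pole (1 + j1903·0.02) = 1 + j38.06 → |·| ≈ 38.073, ∠ ≈ 88.49°
|G| = 500 · 95.155 · 3.9352 / (951.5 · 38.073) ≈ 5.1682
Gain = 20 log₁₀(5.1682) ≈ 14.27 dB
∠G = (89.40° + 75.28°) − (89.94° + 88.49°) = -13.75°

ω = 20: 36.3 dB, -58.8°; ω = 1903: 14.3 dB, -13.8°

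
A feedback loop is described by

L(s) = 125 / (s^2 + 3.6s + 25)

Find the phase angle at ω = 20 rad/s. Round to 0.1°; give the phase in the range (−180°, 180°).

-169.1°

At s = jω = j20:
quadratic: (j20)² + 3.6·j20 + 25 = -375 + j72 → |·| ≈ 381.85, ∠ ≈ 169.13°
∠L = 0.00° − 169.13° = -169.13°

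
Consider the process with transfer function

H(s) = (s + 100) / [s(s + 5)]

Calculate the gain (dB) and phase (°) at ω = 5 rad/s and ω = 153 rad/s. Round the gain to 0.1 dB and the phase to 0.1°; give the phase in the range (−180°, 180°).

At s = jω = j5:
zero (s+100): 100 + j5 → |·| = √(100²+5²) = √10025 ≈ 100.12, ∠ = arctan(5/100) ≈ 2.86°
pole (s+5): 5 + j5 → |·| = √(5²+5²) = √50 ≈ 7.0711, ∠ = arctan(5/5) ≈ 45.00°
pole at origin: |s| = 5, ∠ = 90.00° (in denominator)
|H| = 1 · 100.12 / 35.355 ≈ 2.8318
Gain = 20 log₁₀(2.8318) ≈ 9.04 dB
∠H = 2.86° − 135.00° = -132.14°

At s = jω = j153:
zero (s+100): 100 + j153 → |·| = √(100²+153²) = √33409 ≈ 182.78, ∠ = arctan(153/100) ≈ 56.83°
pole (s+5): 5 + j153 → |·| = √(5²+153²) = √23434 ≈ 153.08, ∠ = arctan(153/5) ≈ 88.13°
pole at origin: |s| = 153, ∠ = 90.00° (in denominator)
|H| = 1 · 182.78 / 23421 ≈ 0.0078041
Gain = 20 log₁₀(0.0078041) ≈ -42.15 dB
∠H = 56.83° − 178.13° = -121.30°

ω = 5: 9.0 dB, -132.1°; ω = 153: -42.2 dB, -121.3°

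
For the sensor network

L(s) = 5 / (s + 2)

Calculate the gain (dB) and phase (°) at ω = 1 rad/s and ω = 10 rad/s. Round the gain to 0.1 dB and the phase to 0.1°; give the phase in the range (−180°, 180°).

Substitute s = j1:
Numerator: 5 = 5 + j0
Denominator: (j1) + 2 = 2 + j1
|N| = √(5² + 0²) ≈ 5, ∠N ≈ 0.00°
|D| = √(2² + 1²) ≈ 2.2361, ∠D ≈ 26.57°
|L| = 5 / 2.2361 ≈ 2.236
Gain = 20 log₁₀(2.236) ≈ 6.99 dB
∠L = 0.00° − 26.57° = -26.57°

Substitute s = j10:
Numerator: 5 = 5 + j0
Denominator: (j10) + 2 = 2 + j10
|N| = √(5² + 0²) ≈ 5, ∠N ≈ 0.00°
|D| = √(2² + 10²) ≈ 10.198, ∠D ≈ 78.69°
|L| = 5 / 10.198 ≈ 0.49029
Gain = 20 log₁₀(0.49029) ≈ -6.19 dB
∠L = 0.00° − 78.69° = -78.69°

ω = 1: 7.0 dB, -26.6°; ω = 10: -6.2 dB, -78.7°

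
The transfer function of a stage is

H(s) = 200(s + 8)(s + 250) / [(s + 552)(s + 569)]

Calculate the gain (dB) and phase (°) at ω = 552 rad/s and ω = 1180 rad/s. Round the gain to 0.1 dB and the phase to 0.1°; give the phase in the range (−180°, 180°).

ω = 552: 40.7 dB, 65.7°; ω = 1180: 44.4 dB, 38.5°

At s = jω = j552:
zero (s+8): 8 + j552 → |·| = √(8²+552²) = √304768 ≈ 552.06, ∠ = arctan(552/8) ≈ 89.17°
zero (s+250): 250 + j552 → |·| = √(250²+552²) = √367204 ≈ 605.97, ∠ = arctan(552/250) ≈ 65.63°
pole (s+552): 552 + j552 → |·| = √(552²+552²) = √609408 ≈ 780.65, ∠ = arctan(552/552) ≈ 45.00°
pole (s+569): 569 + j552 → |·| = √(569²+552²) = √628465 ≈ 792.76, ∠ = arctan(552/569) ≈ 44.13°
|H| = 200 · 3.3453e+05 / 6.1887e+05 ≈ 108.11
Gain = 20 log₁₀(108.11) ≈ 40.68 dB
∠H = 154.80° − 89.13° = 65.67°

At s = jω = j1180:
zero (s+8): 8 + j1180 → |·| = √(8²+1180²) = √1392464 ≈ 1180, ∠ = arctan(1180/8) ≈ 89.61°
zero (s+250): 250 + j1180 → |·| = √(250²+1180²) = √1454900 ≈ 1206.2, ∠ = arctan(1180/250) ≈ 78.04°
pole (s+552): 552 + j1180 → |·| = √(552²+1180²) = √1697104 ≈ 1302.7, ∠ = arctan(1180/552) ≈ 64.93°
pole (s+569): 569 + j1180 → |·| = √(569²+1180²) = √1716161 ≈ 1310, ∠ = arctan(1180/569) ≈ 64.26°
|H| = 200 · 1.4233e+06 / 1.7065e+06 ≈ 166.81
Gain = 20 log₁₀(166.81) ≈ 44.44 dB
∠H = 167.65° − 129.19° = 38.46°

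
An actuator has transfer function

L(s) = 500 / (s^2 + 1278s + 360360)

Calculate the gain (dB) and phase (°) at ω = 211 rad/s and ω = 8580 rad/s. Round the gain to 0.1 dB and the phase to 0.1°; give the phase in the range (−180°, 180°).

ω = 211: -58.4 dB, -40.5°; ω = 8580: -103.4 dB, -171.5°

Substitute s = j211:
Numerator: 500 = 500 + j0
Denominator: (j211)^2 + 1278(j211) + 360360 = 315839 + j269658
|N| = √(500² + 0²) ≈ 500, ∠N ≈ 0.00°
|D| = √(315839² + 269658²) ≈ 4.1529e+05, ∠D ≈ 40.49°
|L| = 500 / 4.1529e+05 ≈ 0.001204
Gain = 20 log₁₀(0.001204) ≈ -58.39 dB
∠L = 0.00° − 40.49° = -40.49°

Substitute s = j8580:
Numerator: 500 = 500 + j0
Denominator: (j8580)^2 + 1278(j8580) + 360360 = -73256040 + j10965240
|N| = √(500² + 0²) ≈ 500, ∠N ≈ 0.00°
|D| = √(73256040² + 10965240²) ≈ 7.4072e+07, ∠D ≈ 171.49°
|L| = 500 / 7.4072e+07 ≈ 6.7502e-06
Gain = 20 log₁₀(6.7502e-06) ≈ -103.41 dB
∠L = 0.00° − 171.49° = -171.49°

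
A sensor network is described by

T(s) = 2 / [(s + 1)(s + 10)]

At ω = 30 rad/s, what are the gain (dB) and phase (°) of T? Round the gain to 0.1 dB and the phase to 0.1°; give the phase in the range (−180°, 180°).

-53.5 dB, -159.7°

At s = jω = j30:
pole (s+1): 1 + j30 → |·| = √(1²+30²) = √901 ≈ 30.017, ∠ = arctan(30/1) ≈ 88.09°
pole (s+10): 10 + j30 → |·| = √(10²+30²) = √1000 ≈ 31.623, ∠ = arctan(30/10) ≈ 71.57°
|T| = 2 / 949.23 ≈ 0.002107
Gain = 20 log₁₀(0.002107) ≈ -53.53 dB
∠T = 0.00° − 159.66° = -159.66°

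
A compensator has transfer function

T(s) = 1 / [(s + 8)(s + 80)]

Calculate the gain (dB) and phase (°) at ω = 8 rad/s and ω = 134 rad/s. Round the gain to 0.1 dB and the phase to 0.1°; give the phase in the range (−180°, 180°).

ω = 8: -59.2 dB, -50.7°; ω = 134: -86.4 dB, -145.7°

At s = jω = j8:
pole (s+8): 8 + j8 → |·| = √(8²+8²) = √128 ≈ 11.314, ∠ = arctan(8/8) ≈ 45.00°
pole (s+80): 80 + j8 → |·| = √(80²+8²) = √6464 ≈ 80.399, ∠ = arctan(8/80) ≈ 5.71°
|T| = 1 / 909.63 ≈ 0.0010993
Gain = 20 log₁₀(0.0010993) ≈ -59.18 dB
∠T = 0.00° − 50.71° = -50.71°

At s = jω = j134:
pole (s+8): 8 + j134 → |·| = √(8²+134²) = √18020 ≈ 134.24, ∠ = arctan(134/8) ≈ 86.58°
pole (s+80): 80 + j134 → |·| = √(80²+134²) = √24356 ≈ 156.06, ∠ = arctan(134/80) ≈ 59.16°
|T| = 1 / 20949 ≈ 4.7735e-05
Gain = 20 log₁₀(4.7735e-05) ≈ -86.42 dB
∠T = 0.00° − 145.74° = -145.74°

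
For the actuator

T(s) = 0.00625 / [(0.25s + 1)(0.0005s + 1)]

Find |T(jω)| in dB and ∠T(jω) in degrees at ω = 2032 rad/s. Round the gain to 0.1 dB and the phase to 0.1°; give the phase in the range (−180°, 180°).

-101.3 dB, -135.3°

At ω = 2032 rad/s:
pole (1 + j2032·0.25) = 1 + j508 → |·| ≈ 508, ∠ ≈ 89.89°
pole (1 + j2032·0.0005) = 1 + j1.016 → |·| ≈ 1.4256, ∠ ≈ 45.45°
|T| = 0.00625 · 1 / (508 · 1.4256) ≈ 8.6302e-06
Gain = 20 log₁₀(8.6302e-06) ≈ -101.28 dB
∠T = (0°) − (89.89° + 45.45°) = -135.34°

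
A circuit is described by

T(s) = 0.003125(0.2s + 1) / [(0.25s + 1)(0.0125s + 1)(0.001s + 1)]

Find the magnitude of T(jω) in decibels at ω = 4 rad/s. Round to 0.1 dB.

-51.0 dB

At ω = 4 rad/s:
zero (1 + j4·0.2) = 1 + j0.8 → |·| ≈ 1.2806, ∠ ≈ 38.66°
pole (1 + j4·0.25) = 1 + j1 → |·| ≈ 1.4142, ∠ ≈ 45.00°
pole (1 + j4·0.0125) = 1 + j0.05 → |·| ≈ 1.0012, ∠ ≈ 2.86°
pole (1 + j4·0.001) = 1 + j0.004 → |·| ≈ 1, ∠ ≈ 0.23°
|T| = 0.003125 · 1.2806 / (1.4142 · 1.0012 · 1) ≈ 0.0028264
Gain = 20 log₁₀(0.0028264) ≈ -50.98 dB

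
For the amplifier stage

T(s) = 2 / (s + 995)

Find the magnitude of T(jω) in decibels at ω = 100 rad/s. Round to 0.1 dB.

-54.0 dB

At s = jω = j100:
pole (s+995): 995 + j100 → |·| = √(995²+100²) = √1000025 ≈ 1000, ∠ = arctan(100/995) ≈ 5.74°
|T| = 2 / 1000 ≈ 0.002
Gain = 20 log₁₀(0.002) ≈ -53.98 dB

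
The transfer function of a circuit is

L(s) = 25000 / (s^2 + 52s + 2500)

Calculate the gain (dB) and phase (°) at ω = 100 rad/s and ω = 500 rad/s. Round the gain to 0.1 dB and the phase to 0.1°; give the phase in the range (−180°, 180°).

ω = 100: 8.8 dB, -145.3°; ω = 500: -20.0 dB, -174.0°

At s = jω = j100:
quadratic: (j100)² + 52·j100 + 2500 = -7500 + j5200 → |·| ≈ 9126.3, ∠ ≈ 145.27°
|L| = 25000 / 9126.3 ≈ 2.7393
Gain = 20 log₁₀(2.7393) ≈ 8.75 dB
∠L = 0.00° − 145.27° = -145.27°

At s = jω = j500:
quadratic: (j500)² + 52·j500 + 2500 = -247500 + j26000 → |·| ≈ 2.4886e+05, ∠ ≈ 174.00°
|L| = 25000 / 2.4886e+05 ≈ 0.10046
Gain = 20 log₁₀(0.10046) ≈ -19.96 dB
∠L = 0.00° − 174.00° = -174.00°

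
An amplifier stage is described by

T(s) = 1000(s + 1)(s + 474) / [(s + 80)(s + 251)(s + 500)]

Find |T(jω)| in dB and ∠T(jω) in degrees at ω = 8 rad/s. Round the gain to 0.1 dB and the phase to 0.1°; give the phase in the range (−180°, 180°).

-8.4 dB, 75.4°

At s = jω = j8:
zero (s+1): 1 + j8 → |·| = √(1²+8²) = √65 ≈ 8.0623, ∠ = arctan(8/1) ≈ 82.87°
zero (s+474): 474 + j8 → |·| = √(474²+8²) = √224740 ≈ 474.07, ∠ = arctan(8/474) ≈ 0.97°
pole (s+80): 80 + j8 → |·| = √(80²+8²) = √6464 ≈ 80.399, ∠ = arctan(8/80) ≈ 5.71°
pole (s+251): 251 + j8 → |·| = √(251²+8²) = √63065 ≈ 251.13, ∠ = arctan(8/251) ≈ 1.83°
pole (s+500): 500 + j8 → |·| = √(500²+8²) = √250064 ≈ 500.06, ∠ = arctan(8/500) ≈ 0.92°
|T| = 1000 · 3822.1 / 1.0097e+07 ≈ 0.37854
Gain = 20 log₁₀(0.37854) ≈ -8.44 dB
∠T = 83.84° − 8.46° = 75.38°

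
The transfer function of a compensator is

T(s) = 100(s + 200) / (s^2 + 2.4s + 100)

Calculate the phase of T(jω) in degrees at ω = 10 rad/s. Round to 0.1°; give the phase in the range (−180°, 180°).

At s = jω = j10:
zero (s+200): 200 + j10 → |·| = √(200²+10²) = √40100 ≈ 200.25, ∠ = arctan(10/200) ≈ 2.86°
quadratic: (j10)² + 2.4·j10 + 100 = 0 + j24 → |·| ≈ 24, ∠ ≈ 90.00°
∠T = 2.86° − 90.00° = -87.14°

-87.1°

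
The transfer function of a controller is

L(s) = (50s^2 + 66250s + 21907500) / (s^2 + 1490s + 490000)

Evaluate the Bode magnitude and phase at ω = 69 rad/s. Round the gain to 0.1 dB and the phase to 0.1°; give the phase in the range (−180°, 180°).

33.0 dB, -0.1°

Substitute s = j69:
Numerator: 50(j69)^2 + 66250(j69) + 21907500 = 21669450 + j4571250
Denominator: (j69)^2 + 1490(j69) + 490000 = 485239 + j102810
|N| = √(21669450² + 4571250²) ≈ 2.2146e+07, ∠N ≈ 11.91°
|D| = √(485239² + 102810²) ≈ 4.9601e+05, ∠D ≈ 11.96°
|L| = 2.2146e+07 / 4.9601e+05 ≈ 44.648
Gain = 20 log₁₀(44.648) ≈ 33.00 dB
∠L = 11.91° − 11.96° = -0.05°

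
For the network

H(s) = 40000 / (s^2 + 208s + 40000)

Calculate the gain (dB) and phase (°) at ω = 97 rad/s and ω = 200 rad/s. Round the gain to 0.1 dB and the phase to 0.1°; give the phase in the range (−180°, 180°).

ω = 97: 0.8 dB, -33.4°; ω = 200: -0.3 dB, -90.0°

At s = jω = j97:
quadratic: (j97)² + 208·j97 + 40000 = 30591 + j20176 → |·| ≈ 36645, ∠ ≈ 33.41°
|H| = 40000 / 36645 ≈ 1.0916
Gain = 20 log₁₀(1.0916) ≈ 0.76 dB
∠H = 0.00° − 33.41° = -33.41°

At s = jω = j200:
quadratic: (j200)² + 208·j200 + 40000 = 0 + j41600 → |·| ≈ 41600, ∠ ≈ 90.00°
|H| = 40000 / 41600 ≈ 0.96154
Gain = 20 log₁₀(0.96154) ≈ -0.34 dB
∠H = 0.00° − 90.00° = -90.00°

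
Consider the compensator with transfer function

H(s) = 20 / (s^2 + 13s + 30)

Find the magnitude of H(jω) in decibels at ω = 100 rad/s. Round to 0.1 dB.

Substitute s = j100:
Numerator: 20 = 20 + j0
Denominator: (j100)^2 + 13(j100) + 30 = -9970 + j1300
|N| = √(20² + 0²) ≈ 20, ∠N ≈ 0.00°
|D| = √(9970² + 1300²) ≈ 10054, ∠D ≈ 172.57°
|H| = 20 / 10054 ≈ 0.0019893
Gain = 20 log₁₀(0.0019893) ≈ -54.03 dB

-54.0 dB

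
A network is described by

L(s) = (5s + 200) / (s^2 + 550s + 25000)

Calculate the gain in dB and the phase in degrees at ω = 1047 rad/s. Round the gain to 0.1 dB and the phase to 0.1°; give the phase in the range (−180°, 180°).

-47.3 dB, -63.9°

Substitute s = j1047:
Numerator: 5(j1047) + 200 = 200 + j5235
Denominator: (j1047)^2 + 550(j1047) + 25000 = -1071209 + j575850
|N| = √(200² + 5235²) ≈ 5238.8, ∠N ≈ 87.81°
|D| = √(1071209² + 575850²) ≈ 1.2162e+06, ∠D ≈ 151.74°
|L| = 5238.8 / 1.2162e+06 ≈ 0.0043075
Gain = 20 log₁₀(0.0043075) ≈ -47.32 dB
∠L = 87.81° − 151.74° = -63.93°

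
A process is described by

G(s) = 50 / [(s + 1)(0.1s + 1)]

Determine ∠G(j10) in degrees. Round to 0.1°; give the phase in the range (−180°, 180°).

At ω = 10 rad/s:
pole (1 + j10·1) = 1 + j10 → |·| ≈ 10.05, ∠ ≈ 84.29°
pole (1 + j10·0.1) = 1 + j1 → |·| ≈ 1.4142, ∠ ≈ 45.00°
∠G = (0°) − (84.29° + 45.00°) = -129.29°

-129.3°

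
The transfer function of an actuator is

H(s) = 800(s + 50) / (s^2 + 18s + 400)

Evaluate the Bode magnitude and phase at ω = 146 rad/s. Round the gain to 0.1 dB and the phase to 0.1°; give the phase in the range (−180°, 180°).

15.4 dB, -101.7°

At s = jω = j146:
zero (s+50): 50 + j146 → |·| = √(50²+146²) = √23816 ≈ 154.32, ∠ = arctan(146/50) ≈ 71.10°
quadratic: (j146)² + 18·j146 + 400 = -20916 + j2628 → |·| ≈ 21080, ∠ ≈ 172.84°
|H| = 800 · 154.32 / 21080 ≈ 5.8565
Gain = 20 log₁₀(5.8565) ≈ 15.35 dB
∠H = 71.10° − 172.84° = -101.74°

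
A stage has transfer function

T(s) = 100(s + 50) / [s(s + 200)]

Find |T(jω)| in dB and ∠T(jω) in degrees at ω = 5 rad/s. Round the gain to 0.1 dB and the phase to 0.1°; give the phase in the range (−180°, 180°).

14.0 dB, -85.7°

At s = jω = j5:
zero (s+50): 50 + j5 → |·| = √(50²+5²) = √2525 ≈ 50.249, ∠ = arctan(5/50) ≈ 5.71°
pole (s+200): 200 + j5 → |·| = √(200²+5²) = √40025 ≈ 200.06, ∠ = arctan(5/200) ≈ 1.43°
pole at origin: |s| = 5, ∠ = 90.00° (in denominator)
|T| = 100 · 50.249 / 1000.3 ≈ 5.0234
Gain = 20 log₁₀(5.0234) ≈ 14.02 dB
∠T = 5.71° − 91.43° = -85.72°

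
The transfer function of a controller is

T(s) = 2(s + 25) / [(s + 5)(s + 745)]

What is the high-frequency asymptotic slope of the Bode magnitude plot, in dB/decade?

-20 dB/decade

Each pole contributes −20 dB/decade at high frequency; each zero contributes +20 dB/decade.
Net: 1 zero(s) − 2 pole(s) → -20 dB/decade.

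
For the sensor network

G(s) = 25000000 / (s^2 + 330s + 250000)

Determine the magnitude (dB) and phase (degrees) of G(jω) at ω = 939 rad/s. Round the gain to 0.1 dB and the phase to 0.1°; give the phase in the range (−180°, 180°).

31.0 dB, -153.9°

At s = jω = j939:
quadratic: (j939)² + 330·j939 + 250000 = -631721 + j309870 → |·| ≈ 7.0363e+05, ∠ ≈ 153.87°
|G| = 25000000 / 7.0363e+05 ≈ 35.53
Gain = 20 log₁₀(35.53) ≈ 31.01 dB
∠G = 0.00° − 153.87° = -153.87°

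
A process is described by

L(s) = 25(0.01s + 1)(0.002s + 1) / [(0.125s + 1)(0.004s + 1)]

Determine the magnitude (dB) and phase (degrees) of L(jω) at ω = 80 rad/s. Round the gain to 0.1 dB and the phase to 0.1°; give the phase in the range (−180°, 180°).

At ω = 80 rad/s:
zero (1 + j80·0.01) = 1 + j0.8 → |·| ≈ 1.2806, ∠ ≈ 38.66°
zero (1 + j80·0.002) = 1 + j0.16 → |·| ≈ 1.0127, ∠ ≈ 9.09°
pole (1 + j80·0.125) = 1 + j10 → |·| ≈ 10.05, ∠ ≈ 84.29°
pole (1 + j80·0.004) = 1 + j0.32 → |·| ≈ 1.05, ∠ ≈ 17.74°
|L| = 25 · 1.2806 · 1.0127 / (10.05 · 1.05) ≈ 3.0724
Gain = 20 log₁₀(3.0724) ≈ 9.75 dB
∠L = (38.66° + 9.09°) − (84.29° + 17.74°) = -54.28°

9.8 dB, -54.3°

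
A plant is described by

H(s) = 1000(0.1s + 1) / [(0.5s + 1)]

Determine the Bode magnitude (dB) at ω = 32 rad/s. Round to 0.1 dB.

46.4 dB

At ω = 32 rad/s:
zero (1 + j32·0.1) = 1 + j3.2 → |·| ≈ 3.3526, ∠ ≈ 72.65°
pole (1 + j32·0.5) = 1 + j16 → |·| ≈ 16.031, ∠ ≈ 86.42°
|H| = 1000 · 3.3526 / (16.031) ≈ 209.13
Gain = 20 log₁₀(209.13) ≈ 46.41 dB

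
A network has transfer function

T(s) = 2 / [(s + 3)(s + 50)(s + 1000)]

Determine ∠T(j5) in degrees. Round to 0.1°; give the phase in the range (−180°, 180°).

At s = jω = j5:
pole (s+3): 3 + j5 → |·| = √(3²+5²) = √34 ≈ 5.831, ∠ = arctan(5/3) ≈ 59.04°
pole (s+50): 50 + j5 → |·| = √(50²+5²) = √2525 ≈ 50.249, ∠ = arctan(5/50) ≈ 5.71°
pole (s+1000): 1000 + j5 → |·| = √(1000²+5²) = √1000025 ≈ 1000, ∠ = arctan(5/1000) ≈ 0.29°
∠T = 0.00° − 65.04° = -65.04°

-65.0°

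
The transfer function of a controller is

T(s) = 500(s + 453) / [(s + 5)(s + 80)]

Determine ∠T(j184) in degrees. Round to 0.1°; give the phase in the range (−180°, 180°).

-132.8°

At s = jω = j184:
zero (s+453): 453 + j184 → |·| = √(453²+184²) = √239065 ≈ 488.94, ∠ = arctan(184/453) ≈ 22.11°
pole (s+5): 5 + j184 → |·| = √(5²+184²) = √33881 ≈ 184.07, ∠ = arctan(184/5) ≈ 88.44°
pole (s+80): 80 + j184 → |·| = √(80²+184²) = √40256 ≈ 200.64, ∠ = arctan(184/80) ≈ 66.50°
∠T = 22.11° − 154.94° = -132.83°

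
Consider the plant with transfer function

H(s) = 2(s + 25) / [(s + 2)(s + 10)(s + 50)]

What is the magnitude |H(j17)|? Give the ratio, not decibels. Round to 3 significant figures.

0.00339

At s = jω = j17:
zero (s+25): 25 + j17 → |·| = √(25²+17²) = √914 ≈ 30.232, ∠ = arctan(17/25) ≈ 34.22°
pole (s+2): 2 + j17 → |·| = √(2²+17²) = √293 ≈ 17.117, ∠ = arctan(17/2) ≈ 83.29°
pole (s+10): 10 + j17 → |·| = √(10²+17²) = √389 ≈ 19.723, ∠ = arctan(17/10) ≈ 59.53°
pole (s+50): 50 + j17 → |·| = √(50²+17²) = √2789 ≈ 52.811, ∠ = arctan(17/50) ≈ 18.78°
|H| = 2 · 30.232 / 17829 ≈ 0.0033913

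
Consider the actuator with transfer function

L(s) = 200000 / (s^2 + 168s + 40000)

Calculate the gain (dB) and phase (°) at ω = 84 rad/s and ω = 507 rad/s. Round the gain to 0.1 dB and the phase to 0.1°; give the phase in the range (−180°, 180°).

At s = jω = j84:
quadratic: (j84)² + 168·j84 + 40000 = 32944 + j14112 → |·| ≈ 35839, ∠ ≈ 23.19°
|L| = 200000 / 35839 ≈ 5.5805
Gain = 20 log₁₀(5.5805) ≈ 14.93 dB
∠L = 0.00° − 23.19° = -23.19°

At s = jω = j507:
quadratic: (j507)² + 168·j507 + 40000 = -217049 + j85176 → |·| ≈ 2.3316e+05, ∠ ≈ 158.57°
|L| = 200000 / 2.3316e+05 ≈ 0.85778
Gain = 20 log₁₀(0.85778) ≈ -1.33 dB
∠L = 0.00° − 158.57° = -158.57°

ω = 84: 14.9 dB, -23.2°; ω = 507: -1.3 dB, -158.6°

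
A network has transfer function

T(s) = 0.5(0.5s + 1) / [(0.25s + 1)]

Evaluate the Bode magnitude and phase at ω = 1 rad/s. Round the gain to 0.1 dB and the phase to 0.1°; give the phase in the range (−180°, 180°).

-5.3 dB, 12.5°

At ω = 1 rad/s:
zero (1 + j1·0.5) = 1 + j0.5 → |·| ≈ 1.118, ∠ ≈ 26.57°
pole (1 + j1·0.25) = 1 + j0.25 → |·| ≈ 1.0308, ∠ ≈ 14.04°
|T| = 0.5 · 1.118 / (1.0308) ≈ 0.5423
Gain = 20 log₁₀(0.5423) ≈ -5.32 dB
∠T = (26.57°) − (14.04°) = 12.53°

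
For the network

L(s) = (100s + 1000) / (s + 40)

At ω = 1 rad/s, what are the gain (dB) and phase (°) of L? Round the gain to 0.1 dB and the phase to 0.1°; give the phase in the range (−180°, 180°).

28.0 dB, 4.3°

Substitute s = j1:
Numerator: 100(j1) + 1000 = 1000 + j100
Denominator: (j1) + 40 = 40 + j1
|N| = √(1000² + 100²) ≈ 1005, ∠N ≈ 5.71°
|D| = √(40² + 1²) ≈ 40.012, ∠D ≈ 1.43°
|L| = 1005 / 40.012 ≈ 25.117
Gain = 20 log₁₀(25.117) ≈ 28.00 dB
∠L = 5.71° − 1.43° = 4.28°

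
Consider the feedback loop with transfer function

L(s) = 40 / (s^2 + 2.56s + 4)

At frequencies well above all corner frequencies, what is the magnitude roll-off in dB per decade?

Each pole contributes −20 dB/decade at high frequency; each zero contributes +20 dB/decade.
Net: 0 zero(s) − 2 pole(s) → -40 dB/decade.

-40 dB/decade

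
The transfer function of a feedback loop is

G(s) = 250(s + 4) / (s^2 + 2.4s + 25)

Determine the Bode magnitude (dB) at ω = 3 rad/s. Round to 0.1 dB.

At s = jω = j3:
zero (s+4): 4 + j3 → |·| = √(4²+3²) = √25 ≈ 5, ∠ = arctan(3/4) ≈ 36.87°
quadratic: (j3)² + 2.4·j3 + 25 = 16 + j7.2 → |·| ≈ 17.545, ∠ ≈ 24.23°
|G| = 250 · 5 / 17.545 ≈ 71.245
Gain = 20 log₁₀(71.245) ≈ 37.06 dB

37.1 dB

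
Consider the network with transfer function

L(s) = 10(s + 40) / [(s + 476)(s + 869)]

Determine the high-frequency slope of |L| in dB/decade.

Each pole contributes −20 dB/decade at high frequency; each zero contributes +20 dB/decade.
Net: 1 zero(s) − 2 pole(s) → -20 dB/decade.

-20 dB/decade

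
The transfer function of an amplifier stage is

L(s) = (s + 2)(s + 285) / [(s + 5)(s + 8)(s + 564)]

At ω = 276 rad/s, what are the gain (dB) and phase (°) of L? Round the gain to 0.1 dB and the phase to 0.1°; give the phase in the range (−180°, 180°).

-52.8 dB, -69.7°

At s = jω = j276:
zero (s+2): 2 + j276 → |·| = √(2²+276²) = √76180 ≈ 276.01, ∠ = arctan(276/2) ≈ 89.58°
zero (s+285): 285 + j276 → |·| = √(285²+276²) = √157401 ≈ 396.74, ∠ = arctan(276/285) ≈ 44.08°
pole (s+5): 5 + j276 → |·| = √(5²+276²) = √76201 ≈ 276.05, ∠ = arctan(276/5) ≈ 88.96°
pole (s+8): 8 + j276 → |·| = √(8²+276²) = √76240 ≈ 276.12, ∠ = arctan(276/8) ≈ 88.34°
pole (s+564): 564 + j276 → |·| = √(564²+276²) = √394272 ≈ 627.91, ∠ = arctan(276/564) ≈ 26.08°
|L| = 1 · 1.095e+05 / 4.7861e+07 ≈ 0.0022879
Gain = 20 log₁₀(0.0022879) ≈ -52.81 dB
∠L = 133.66° − 203.38° = -69.72°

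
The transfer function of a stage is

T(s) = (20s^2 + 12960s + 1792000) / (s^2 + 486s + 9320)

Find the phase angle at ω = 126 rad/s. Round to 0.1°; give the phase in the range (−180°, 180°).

Substitute s = j126:
Numerator: 20(j126)^2 + 12960(j126) + 1792000 = 1474480 + j1632960
Denominator: (j126)^2 + 486(j126) + 9320 = -6556 + j61236
|N| = √(1474480² + 1632960²) ≈ 2.2001e+06, ∠N ≈ 47.92°
|D| = √(6556² + 61236²) ≈ 61586, ∠D ≈ 96.11°
∠T = 47.92° − 96.11° = -48.19°

-48.2°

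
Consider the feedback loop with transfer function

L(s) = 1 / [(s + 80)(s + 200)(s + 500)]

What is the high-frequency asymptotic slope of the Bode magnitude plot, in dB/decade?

Each pole contributes −20 dB/decade at high frequency; each zero contributes +20 dB/decade.
Net: 0 zero(s) − 3 pole(s) → -60 dB/decade.

-60 dB/decade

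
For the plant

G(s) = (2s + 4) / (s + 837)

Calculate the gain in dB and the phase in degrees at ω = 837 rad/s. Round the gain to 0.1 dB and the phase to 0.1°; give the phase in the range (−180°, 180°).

3.0 dB, 44.9°

Substitute s = j837:
Numerator: 2(j837) + 4 = 4 + j1674
Denominator: (j837) + 837 = 837 + j837
|N| = √(4² + 1674²) ≈ 1674, ∠N ≈ 89.86°
|D| = √(837² + 837²) ≈ 1183.7, ∠D ≈ 45.00°
|G| = 1674 / 1183.7 ≈ 1.4142
Gain = 20 log₁₀(1.4142) ≈ 3.01 dB
∠G = 89.86° − 45.00° = 44.86°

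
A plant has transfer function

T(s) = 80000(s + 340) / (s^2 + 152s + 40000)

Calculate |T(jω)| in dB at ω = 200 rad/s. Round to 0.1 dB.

At s = jω = j200:
zero (s+340): 340 + j200 → |·| = √(340²+200²) = √155600 ≈ 394.46, ∠ = arctan(200/340) ≈ 30.47°
quadratic: (j200)² + 152·j200 + 40000 = 0 + j30400 → |·| ≈ 30400, ∠ ≈ 90.00°
|T| = 80000 · 394.46 / 30400 ≈ 1038.1
Gain = 20 log₁₀(1038.1) ≈ 60.32 dB

60.3 dB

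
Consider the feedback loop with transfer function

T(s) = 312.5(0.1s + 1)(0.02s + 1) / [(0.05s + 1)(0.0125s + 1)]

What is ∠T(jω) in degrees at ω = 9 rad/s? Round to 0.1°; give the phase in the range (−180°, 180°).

21.5°

At ω = 9 rad/s:
zero (1 + j9·0.1) = 1 + j0.9 → |·| ≈ 1.3454, ∠ ≈ 41.99°
zero (1 + j9·0.02) = 1 + j0.18 → |·| ≈ 1.0161, ∠ ≈ 10.20°
pole (1 + j9·0.05) = 1 + j0.45 → |·| ≈ 1.0966, ∠ ≈ 24.23°
pole (1 + j9·0.0125) = 1 + j0.1125 → |·| ≈ 1.0063, ∠ ≈ 6.42°
∠T = (41.99° + 10.20°) − (24.23° + 6.42°) = 21.54°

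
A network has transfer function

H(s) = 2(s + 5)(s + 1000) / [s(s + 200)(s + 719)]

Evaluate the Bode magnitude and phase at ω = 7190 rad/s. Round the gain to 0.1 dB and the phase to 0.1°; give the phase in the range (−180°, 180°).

-71.1 dB, -90.7°

At s = jω = j7190:
zero (s+5): 5 + j7190 → |·| = √(5²+7190²) = √51696125 ≈ 7190, ∠ = arctan(7190/5) ≈ 89.96°
zero (s+1000): 1000 + j7190 → |·| = √(1000²+7190²) = √52696100 ≈ 7259.2, ∠ = arctan(7190/1000) ≈ 82.08°
pole (s+200): 200 + j7190 → |·| = √(200²+7190²) = √51736100 ≈ 7192.8, ∠ = arctan(7190/200) ≈ 88.41°
pole (s+719): 719 + j7190 → |·| = √(719²+7190²) = √52213061 ≈ 7225.9, ∠ = arctan(7190/719) ≈ 84.29°
pole at origin: |s| = 7190, ∠ = 90.00° (in denominator)
|H| = 2 · 5.2194e+07 / 3.737e+11 ≈ 0.00027934
Gain = 20 log₁₀(0.00027934) ≈ -71.08 dB
∠H = 172.04° − 262.70° = -90.66°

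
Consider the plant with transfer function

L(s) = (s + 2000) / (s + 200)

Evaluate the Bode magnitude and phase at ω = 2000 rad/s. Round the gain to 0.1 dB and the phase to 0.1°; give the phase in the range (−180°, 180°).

3.0 dB, -39.3°

At s = jω = j2000:
zero (s+2000): 2000 + j2000 → |·| = √(2000²+2000²) = √8000000 ≈ 2828.4, ∠ = arctan(2000/2000) ≈ 45.00°
pole (s+200): 200 + j2000 → |·| = √(200²+2000²) = √4040000 ≈ 2010, ∠ = arctan(2000/200) ≈ 84.29°
|L| = 1 · 2828.4 / 2010 ≈ 1.4072
Gain = 20 log₁₀(1.4072) ≈ 2.97 dB
∠L = 45.00° − 84.29° = -39.29°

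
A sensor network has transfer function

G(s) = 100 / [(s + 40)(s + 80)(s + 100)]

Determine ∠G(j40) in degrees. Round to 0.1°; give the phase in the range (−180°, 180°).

At s = jω = j40:
pole (s+40): 40 + j40 → |·| = √(40²+40²) = √3200 ≈ 56.569, ∠ = arctan(40/40) ≈ 45.00°
pole (s+80): 80 + j40 → |·| = √(80²+40²) = √8000 ≈ 89.443, ∠ = arctan(40/80) ≈ 26.57°
pole (s+100): 100 + j40 → |·| = √(100²+40²) = √11600 ≈ 107.7, ∠ = arctan(40/100) ≈ 21.80°
∠G = 0.00° − 93.37° = -93.37°

-93.4°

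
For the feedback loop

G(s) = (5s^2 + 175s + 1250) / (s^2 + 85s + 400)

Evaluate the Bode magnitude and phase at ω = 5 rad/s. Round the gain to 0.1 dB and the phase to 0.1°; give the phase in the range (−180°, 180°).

8.0 dB, -10.7°

Substitute s = j5:
Numerator: 5(j5)^2 + 175(j5) + 1250 = 1125 + j875
Denominator: (j5)^2 + 85(j5) + 400 = 375 + j425
|N| = √(1125² + 875²) ≈ 1425.2, ∠N ≈ 37.87°
|D| = √(375² + 425²) ≈ 566.79, ∠D ≈ 48.58°
|G| = 1425.2 / 566.79 ≈ 2.5145
Gain = 20 log₁₀(2.5145) ≈ 8.01 dB
∠G = 37.87° − 48.58° = -10.71°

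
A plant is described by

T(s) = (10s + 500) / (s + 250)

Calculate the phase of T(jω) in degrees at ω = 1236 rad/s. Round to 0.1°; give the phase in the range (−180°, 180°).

9.1°

Substitute s = j1236:
Numerator: 10(j1236) + 500 = 500 + j12360
Denominator: (j1236) + 250 = 250 + j1236
|N| = √(500² + 12360²) ≈ 12370, ∠N ≈ 87.68°
|D| = √(250² + 1236²) ≈ 1261, ∠D ≈ 78.57°
∠T = 87.68° − 78.57° = 9.11°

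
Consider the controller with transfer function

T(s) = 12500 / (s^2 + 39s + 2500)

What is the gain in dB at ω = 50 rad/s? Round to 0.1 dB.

At s = jω = j50:
quadratic: (j50)² + 39·j50 + 2500 = 0 + j1950 → |·| ≈ 1950, ∠ ≈ 90.00°
|T| = 12500 / 1950 ≈ 6.4103
Gain = 20 log₁₀(6.4103) ≈ 16.14 dB

16.1 dB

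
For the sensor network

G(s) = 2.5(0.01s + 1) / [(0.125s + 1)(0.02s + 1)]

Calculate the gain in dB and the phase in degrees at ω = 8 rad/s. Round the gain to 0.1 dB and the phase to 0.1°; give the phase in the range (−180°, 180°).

4.9 dB, -49.5°

At ω = 8 rad/s:
zero (1 + j8·0.01) = 1 + j0.08 → |·| ≈ 1.0032, ∠ ≈ 4.57°
pole (1 + j8·0.125) = 1 + j1 → |·| ≈ 1.4142, ∠ ≈ 45.00°
pole (1 + j8·0.02) = 1 + j0.16 → |·| ≈ 1.0127, ∠ ≈ 9.09°
|G| = 2.5 · 1.0032 / (1.4142 · 1.0127) ≈ 1.7512
Gain = 20 log₁₀(1.7512) ≈ 4.87 dB
∠G = (4.57°) − (45.00° + 9.09°) = -49.52°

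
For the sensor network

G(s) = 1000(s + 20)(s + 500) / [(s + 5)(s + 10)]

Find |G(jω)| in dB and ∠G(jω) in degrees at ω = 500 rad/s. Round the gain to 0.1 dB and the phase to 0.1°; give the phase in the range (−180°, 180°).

At s = jω = j500:
zero (s+20): 20 + j500 → |·| = √(20²+500²) = √250400 ≈ 500.4, ∠ = arctan(500/20) ≈ 87.71°
zero (s+500): 500 + j500 → |·| = √(500²+500²) = √500000 ≈ 707.11, ∠ = arctan(500/500) ≈ 45.00°
pole (s+5): 5 + j500 → |·| = √(5²+500²) = √250025 ≈ 500.02, ∠ = arctan(500/5) ≈ 89.43°
pole (s+10): 10 + j500 → |·| = √(10²+500²) = √250100 ≈ 500.1, ∠ = arctan(500/10) ≈ 88.85°
|G| = 1000 · 3.5384e+05 / 2.5006e+05 ≈ 1415
Gain = 20 log₁₀(1415) ≈ 63.02 dB
∠G = 132.71° − 178.28° = -45.57°

63.0 dB, -45.6°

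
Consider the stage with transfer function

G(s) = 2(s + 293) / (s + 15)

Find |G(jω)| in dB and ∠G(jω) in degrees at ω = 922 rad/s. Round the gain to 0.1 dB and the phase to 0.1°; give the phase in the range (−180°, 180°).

At s = jω = j922:
zero (s+293): 293 + j922 → |·| = √(293²+922²) = √935933 ≈ 967.44, ∠ = arctan(922/293) ≈ 72.37°
pole (s+15): 15 + j922 → |·| = √(15²+922²) = √850309 ≈ 922.12, ∠ = arctan(922/15) ≈ 89.07°
|G| = 2 · 967.44 / 922.12 ≈ 2.0983
Gain = 20 log₁₀(2.0983) ≈ 6.44 dB
∠G = 72.37° − 89.07° = -16.70°

6.4 dB, -16.7°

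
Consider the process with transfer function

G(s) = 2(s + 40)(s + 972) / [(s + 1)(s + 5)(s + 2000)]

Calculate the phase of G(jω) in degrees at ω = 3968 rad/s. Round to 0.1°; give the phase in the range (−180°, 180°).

-77.5°

At s = jω = j3968:
zero (s+40): 40 + j3968 → |·| = √(40²+3968²) = √15746624 ≈ 3968.2, ∠ = arctan(3968/40) ≈ 89.42°
zero (s+972): 972 + j3968 → |·| = √(972²+3968²) = √16689808 ≈ 4085.3, ∠ = arctan(3968/972) ≈ 76.24°
pole (s+1): 1 + j3968 → |·| = √(1²+3968²) = √15745025 ≈ 3968, ∠ = arctan(3968/1) ≈ 89.99°
pole (s+5): 5 + j3968 → |·| = √(5²+3968²) = √15745049 ≈ 3968, ∠ = arctan(3968/5) ≈ 89.93°
pole (s+2000): 2000 + j3968 → |·| = √(2000²+3968²) = √19745024 ≈ 4443.5, ∠ = arctan(3968/2000) ≈ 63.25°
∠G = 165.66° − 243.17° = -77.51°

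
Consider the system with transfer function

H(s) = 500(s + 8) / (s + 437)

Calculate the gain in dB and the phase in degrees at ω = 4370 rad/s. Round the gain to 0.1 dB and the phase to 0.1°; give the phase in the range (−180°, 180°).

At s = jω = j4370:
zero (s+8): 8 + j4370 → |·| = √(8²+4370²) = √19096964 ≈ 4370, ∠ = arctan(4370/8) ≈ 89.90°
pole (s+437): 437 + j4370 → |·| = √(437²+4370²) = √19287869 ≈ 4391.8, ∠ = arctan(4370/437) ≈ 84.29°
|H| = 500 · 4370 / 4391.8 ≈ 497.52
Gain = 20 log₁₀(497.52) ≈ 53.94 dB
∠H = 89.90° − 84.29° = 5.61°

53.9 dB, 5.6°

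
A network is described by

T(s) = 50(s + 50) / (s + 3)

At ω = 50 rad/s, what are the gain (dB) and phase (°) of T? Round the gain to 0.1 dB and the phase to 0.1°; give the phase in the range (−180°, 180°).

At s = jω = j50:
zero (s+50): 50 + j50 → |·| = √(50²+50²) = √5000 ≈ 70.711, ∠ = arctan(50/50) ≈ 45.00°
pole (s+3): 3 + j50 → |·| = √(3²+50²) = √2509 ≈ 50.09, ∠ = arctan(50/3) ≈ 86.57°
|T| = 50 · 70.711 / 50.09 ≈ 70.584
Gain = 20 log₁₀(70.584) ≈ 36.97 dB
∠T = 45.00° − 86.57° = -41.57°

37.0 dB, -41.6°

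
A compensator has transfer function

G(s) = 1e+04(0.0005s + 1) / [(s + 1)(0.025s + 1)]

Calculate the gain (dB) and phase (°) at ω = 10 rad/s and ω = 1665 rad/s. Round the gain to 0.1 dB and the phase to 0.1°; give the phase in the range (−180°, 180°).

At ω = 10 rad/s:
zero (1 + j10·0.0005) = 1 + j0.005 → |·| ≈ 1, ∠ ≈ 0.29°
pole (1 + j10·1) = 1 + j10 → |·| ≈ 10.05, ∠ ≈ 84.29°
pole (1 + j10·0.025) = 1 + j0.25 → |·| ≈ 1.0308, ∠ ≈ 14.04°
|G| = 1e+04 · 1 / (10.05 · 1.0308) ≈ 965.29
Gain = 20 log₁₀(965.29) ≈ 59.69 dB
∠G = (0.29°) − (84.29° + 14.04°) = -98.04°

At ω = 1665 rad/s:
zero (1 + j1665·0.0005) = 1 + j0.8325 → |·| ≈ 1.3012, ∠ ≈ 39.78°
pole (1 + j1665·1) = 1 + j1665 → |·| ≈ 1665, ∠ ≈ 89.97°
pole (1 + j1665·0.025) = 1 + j41.625 → |·| ≈ 41.637, ∠ ≈ 88.62°
|G| = 1e+04 · 1.3012 / (1665 · 41.637) ≈ 0.18769
Gain = 20 log₁₀(0.18769) ≈ -14.53 dB
∠G = (39.78°) − (89.97° + 88.62°) = -138.81°

ω = 10: 59.7 dB, -98.0°; ω = 1665: -14.5 dB, -138.8°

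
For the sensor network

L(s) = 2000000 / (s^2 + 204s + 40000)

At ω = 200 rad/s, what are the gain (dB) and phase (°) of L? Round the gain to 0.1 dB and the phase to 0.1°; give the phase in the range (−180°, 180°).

At s = jω = j200:
quadratic: (j200)² + 204·j200 + 40000 = 0 + j40800 → |·| ≈ 40800, ∠ ≈ 90.00°
|L| = 2000000 / 40800 ≈ 49.02
Gain = 20 log₁₀(49.02) ≈ 33.81 dB
∠L = 0.00° − 90.00° = -90.00°

33.8 dB, -90.0°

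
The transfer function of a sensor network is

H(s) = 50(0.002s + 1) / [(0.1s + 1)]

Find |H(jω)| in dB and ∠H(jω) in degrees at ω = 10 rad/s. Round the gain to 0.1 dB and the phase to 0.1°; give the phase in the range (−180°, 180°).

At ω = 10 rad/s:
zero (1 + j10·0.002) = 1 + j0.02 → |·| ≈ 1.0002, ∠ ≈ 1.15°
pole (1 + j10·0.1) = 1 + j1 → |·| ≈ 1.4142, ∠ ≈ 45.00°
|H| = 50 · 1.0002 / (1.4142) ≈ 35.363
Gain = 20 log₁₀(35.363) ≈ 30.97 dB
∠H = (1.15°) − (45.00°) = -43.85°

31.0 dB, -43.9°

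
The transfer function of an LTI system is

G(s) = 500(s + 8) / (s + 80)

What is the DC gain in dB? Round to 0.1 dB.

G(0) = 500·8 / (80) = 50
20 log₁₀(50) ≈ 33.98 dB

34.0 dB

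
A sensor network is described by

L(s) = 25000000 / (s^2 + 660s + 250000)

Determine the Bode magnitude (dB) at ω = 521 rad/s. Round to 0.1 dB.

At s = jω = j521:
quadratic: (j521)² + 660·j521 + 250000 = -21441 + j343860 → |·| ≈ 3.4453e+05, ∠ ≈ 93.57°
|L| = 25000000 / 3.4453e+05 ≈ 72.563
Gain = 20 log₁₀(72.563) ≈ 37.21 dB

37.2 dB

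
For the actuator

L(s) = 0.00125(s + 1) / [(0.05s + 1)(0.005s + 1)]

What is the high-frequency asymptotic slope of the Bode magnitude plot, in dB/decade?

Each pole contributes −20 dB/decade at high frequency; each zero contributes +20 dB/decade.
Net: 1 zero(s) − 2 pole(s) → -20 dB/decade.

-20 dB/decade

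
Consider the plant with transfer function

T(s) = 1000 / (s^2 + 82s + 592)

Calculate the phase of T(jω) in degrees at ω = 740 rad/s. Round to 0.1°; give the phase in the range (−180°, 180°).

-173.7°

Substitute s = j740:
Numerator: 1000 = 1000 + j0
Denominator: (j740)^2 + 82(j740) + 592 = -547008 + j60680
|N| = √(1000² + 0²) ≈ 1000, ∠N ≈ 0.00°
|D| = √(547008² + 60680²) ≈ 5.5036e+05, ∠D ≈ 173.67°
∠T = 0.00° − 173.67° = -173.67°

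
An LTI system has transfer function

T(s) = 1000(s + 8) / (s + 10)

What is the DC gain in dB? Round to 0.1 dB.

T(0) = 1000·8 / (10) = 800
20 log₁₀(800) ≈ 58.06 dB

58.1 dB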